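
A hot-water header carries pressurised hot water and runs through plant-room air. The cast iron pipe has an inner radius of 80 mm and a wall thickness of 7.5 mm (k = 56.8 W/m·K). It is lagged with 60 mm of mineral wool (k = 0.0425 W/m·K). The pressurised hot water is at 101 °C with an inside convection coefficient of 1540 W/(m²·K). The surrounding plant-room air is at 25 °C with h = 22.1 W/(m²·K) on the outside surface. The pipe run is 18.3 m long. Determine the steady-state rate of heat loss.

Radial resistances (cylindrical: R_cond = ln(r_o/r_i)/(2πkL), R_conv = 1/(h·2πrL)):
R_inner film = 1/(h_i·2πr₁L) = 1/(1540×2π×0.08×18.3) = 7.059×10^-5 K/W
R_cast iron pipe wall = ln(87.5/80)/(2π×56.8×18.3) = 1.372×10^-5 K/W
R_mineral wool = ln(147.5/87.5)/(2π×0.0425×18.3) = 0.1069 K/W
R_outer film = 1/(h_o·2πr_oL) = 1/(22.1×2π×0.1475×18.3) = 0.002668 K/W
R_total = 0.1096 K/W
Q = ΔT/R_total = 76/0.1096

Q ≈ 693 W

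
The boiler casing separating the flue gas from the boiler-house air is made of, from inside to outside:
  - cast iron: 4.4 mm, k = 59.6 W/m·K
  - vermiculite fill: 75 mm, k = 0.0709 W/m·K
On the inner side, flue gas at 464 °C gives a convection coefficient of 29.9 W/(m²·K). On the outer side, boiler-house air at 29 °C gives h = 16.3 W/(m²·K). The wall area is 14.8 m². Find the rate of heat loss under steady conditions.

Model the wall as resistances in series:
R_inner film = 1/(h_i·A) = 1/(29.9×14.8) = 0.00226 K/W
R_cast iron = L/(kA) = 0.0044/(59.6×14.8) = 4.988×10^-6 K/W
R_vermiculite fill = L/(kA) = 0.075/(0.0709×14.8) = 0.07147 K/W
R_outer film = 1/(h_o·A) = 1/(16.3×14.8) = 0.004145 K/W
R_total = 0.07788 K/W
Q = ΔT / R_total = 435 / 0.07788

Q ≈ 5590 W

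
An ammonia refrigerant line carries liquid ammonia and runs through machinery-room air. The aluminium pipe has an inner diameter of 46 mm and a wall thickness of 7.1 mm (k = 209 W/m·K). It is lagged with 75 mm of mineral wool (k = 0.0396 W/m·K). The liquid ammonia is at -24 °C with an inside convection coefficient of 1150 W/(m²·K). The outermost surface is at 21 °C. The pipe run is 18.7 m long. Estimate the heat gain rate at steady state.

Q ≈ 167 W

Radial resistances (cylindrical: R_cond = ln(r_o/r_i)/(2πkL), R_conv = 1/(h·2πrL)):
R_inner film = 1/(h_i·2πr₁L) = 1/(1150×2π×0.023×18.7) = 3.218×10^-4 K/W
R_aluminium pipe wall = ln(30.1/23)/(2π×209×18.7) = 1.096×10^-5 K/W
R_mineral wool = ln(105.1/30.1)/(2π×0.0396×18.7) = 0.2687 K/W
R_total = 0.2691 K/W
Q = ΔT/R_total = 45/0.2691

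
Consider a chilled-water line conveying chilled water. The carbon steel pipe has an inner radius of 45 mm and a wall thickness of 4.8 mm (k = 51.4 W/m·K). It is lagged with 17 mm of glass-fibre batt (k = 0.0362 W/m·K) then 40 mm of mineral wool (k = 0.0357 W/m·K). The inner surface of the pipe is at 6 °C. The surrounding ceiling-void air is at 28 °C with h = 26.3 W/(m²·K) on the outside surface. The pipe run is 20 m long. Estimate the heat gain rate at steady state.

Q ≈ 128 W

Per-layer cylindrical resistances, series-summed:
R_carbon steel pipe wall = ln(49.8/45)/(2π×51.4×20) = 1.569×10^-5 K/W
R_glass-fibre batt = ln(66.8/49.8)/(2π×0.0362×20) = 0.06456 K/W
R_mineral wool = ln(106.8/66.8)/(2π×0.0357×20) = 0.1046 K/W
R_outer film = 1/(h_o·2πr_oL) = 1/(26.3×2π×0.1068×20) = 0.002833 K/W
R_total = 0.172 K/W
Q = ΔT/R_total = 22/0.172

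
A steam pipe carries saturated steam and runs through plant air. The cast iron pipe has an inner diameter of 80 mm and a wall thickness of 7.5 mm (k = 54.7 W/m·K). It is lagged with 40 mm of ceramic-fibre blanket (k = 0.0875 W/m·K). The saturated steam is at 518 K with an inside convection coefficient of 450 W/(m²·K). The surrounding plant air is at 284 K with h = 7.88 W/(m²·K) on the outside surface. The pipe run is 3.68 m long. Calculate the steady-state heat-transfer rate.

Per-layer cylindrical resistances, series-summed:
R_inner film = 1/(h_i·2πr₁L) = 1/(450×2π×0.04×3.68) = 0.002403 K/W
R_cast iron pipe wall = ln(47.5/40)/(2π×54.7×3.68) = 1.359×10^-4 K/W
R_ceramic-fibre blanket = ln(87.5/47.5)/(2π×0.0875×3.68) = 0.302 K/W
R_outer film = 1/(h_o·2πr_oL) = 1/(7.88×2π×0.0875×3.68) = 0.06272 K/W
R_total = 0.3672 K/W
Q = ΔT/R_total = 234/0.3672

Q ≈ 637 W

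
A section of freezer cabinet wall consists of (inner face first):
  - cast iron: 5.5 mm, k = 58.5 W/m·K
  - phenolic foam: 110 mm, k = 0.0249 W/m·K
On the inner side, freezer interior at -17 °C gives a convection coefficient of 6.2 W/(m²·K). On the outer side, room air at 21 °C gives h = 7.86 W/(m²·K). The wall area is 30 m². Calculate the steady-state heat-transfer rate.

Series thermal resistances:
R_inner film = 1/(h_i·A) = 1/(6.2×30) = 0.005376 K/W
R_cast iron = L/(kA) = 0.0055/(58.5×30) = 3.134×10^-6 K/W
R_phenolic foam = L/(kA) = 0.11/(0.0249×30) = 0.1473 K/W
R_outer film = 1/(h_o·A) = 1/(7.86×30) = 0.004241 K/W
R_total = 0.1569 K/W
Q = ΔT / R_total = 38 / 0.1569

Q ≈ 242 W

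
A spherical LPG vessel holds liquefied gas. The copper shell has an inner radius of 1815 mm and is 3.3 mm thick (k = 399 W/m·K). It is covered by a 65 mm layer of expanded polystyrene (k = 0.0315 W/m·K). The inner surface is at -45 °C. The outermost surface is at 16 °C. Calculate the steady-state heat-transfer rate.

Spherical conduction: R = (1/r_in − 1/r_out)/(4πk) per layer; series-sum.
R_copper shell = (1/1.815 − 1/1.8183)/(4π×399) = 1.994×10^-7 K/W
R_expanded polystyrene = (1/1.8183 − 1/1.8833)/(4π×0.0315) = 0.04795 K/W
R_total = 0.04795 K/W
Q = ΔT/R_total = 61/0.04795

Q ≈ 1270 W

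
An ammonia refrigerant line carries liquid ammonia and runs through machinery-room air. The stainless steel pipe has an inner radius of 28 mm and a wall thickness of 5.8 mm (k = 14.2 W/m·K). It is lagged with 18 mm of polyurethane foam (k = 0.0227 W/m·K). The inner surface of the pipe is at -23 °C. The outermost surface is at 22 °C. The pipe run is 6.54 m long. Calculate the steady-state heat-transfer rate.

For a radial system each layer contributes R = ln(r_out/r_in)/(2πkL); films add R = 1/(hA).
R_stainless steel pipe wall = ln(33.8/28)/(2π×14.2×6.54) = 3.226×10^-4 K/W
R_polyurethane foam = ln(51.8/33.8)/(2π×0.0227×6.54) = 0.4577 K/W
R_total = 0.458 K/W
Q = ΔT/R_total = 45/0.458

Q ≈ 98.3 W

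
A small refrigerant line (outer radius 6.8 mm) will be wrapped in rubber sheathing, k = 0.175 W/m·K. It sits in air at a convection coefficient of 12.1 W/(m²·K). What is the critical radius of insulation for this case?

r_cr ≈ 14.5 mm

For a cylinder r_cr = k/h = 0.175/12.1
r_cr = 14.5 mm; since the bare radius (6.8 mm) is below r_cr, adding a thin layer of insulation will *increase* heat loss.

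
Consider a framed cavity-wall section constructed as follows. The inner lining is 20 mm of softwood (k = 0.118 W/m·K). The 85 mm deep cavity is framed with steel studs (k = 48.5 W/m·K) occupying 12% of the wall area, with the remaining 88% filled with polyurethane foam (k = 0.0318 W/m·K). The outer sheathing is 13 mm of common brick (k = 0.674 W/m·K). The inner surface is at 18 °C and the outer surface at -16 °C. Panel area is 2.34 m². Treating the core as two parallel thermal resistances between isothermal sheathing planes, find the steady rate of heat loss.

Sheathing layers in series; stud and cavity paths in parallel between them.
R_inner = 0.02/(0.118×2.34) = 0.07243 K/W
R_stud  = 0.085/(48.5×0.12×2.34) = 0.006241 K/W
R_cav   = 0.085/(0.0318×0.88×2.34) = 1.298 K/W
1/R_core = 1/R_stud + 1/R_cav → R_core = 0.006212 K/W
R_outer = 0.013/(0.674×2.34) = 0.008243 K/W
R_total = 0.08689 K/W
Q = ΔT/R_total = 34/0.08689

Q ≈ 391 W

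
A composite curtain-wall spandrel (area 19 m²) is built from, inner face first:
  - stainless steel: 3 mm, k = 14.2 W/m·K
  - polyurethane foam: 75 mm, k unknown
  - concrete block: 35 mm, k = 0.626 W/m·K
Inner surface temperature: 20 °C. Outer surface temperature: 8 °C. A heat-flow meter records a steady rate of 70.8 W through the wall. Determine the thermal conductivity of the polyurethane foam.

Thermal resistances in series:
R_stainless steel = L/(kA) = 0.003/(14.2×19) = 1.112×10^-5 K/W
R_concrete block = L/(kA) = 0.035/(0.626×19) = 0.002943 K/W
Sum of known resistances R_other = 0.002954 K/W
Total R = ΔT/Q = 12/70.8 = 0.1695 K/W
R_polyurethane foam = R_total − R_other = 0.1665 K/W
k = L/(R·A) = 0.075/(0.1665×19)

k ≈ 0.0237 W/(m·K)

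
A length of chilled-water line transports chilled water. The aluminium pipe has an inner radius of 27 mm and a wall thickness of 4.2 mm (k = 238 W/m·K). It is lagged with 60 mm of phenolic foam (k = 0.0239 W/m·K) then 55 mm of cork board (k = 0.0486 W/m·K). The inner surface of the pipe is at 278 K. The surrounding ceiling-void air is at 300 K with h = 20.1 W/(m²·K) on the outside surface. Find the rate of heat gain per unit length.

q′ ≈ 2.52 W/m

Per-layer cylindrical resistances, series-summed:
R_aluminium pipe wall = ln(31.2/27)/(2π×238×1) = 9.668×10^-5 K/W
R_phenolic foam = ln(91.2/31.2)/(2π×0.0239×1) = 7.143 K/W
R_cork board = ln(146.2/91.2)/(2π×0.0486×1) = 1.545 K/W
R_outer film = 1/(h_o·2πr_oL) = 1/(20.1×2π×0.1462×1) = 0.05416 K/W
R_total = 8.743 K/W
Q = ΔT/R_total = 22/8.743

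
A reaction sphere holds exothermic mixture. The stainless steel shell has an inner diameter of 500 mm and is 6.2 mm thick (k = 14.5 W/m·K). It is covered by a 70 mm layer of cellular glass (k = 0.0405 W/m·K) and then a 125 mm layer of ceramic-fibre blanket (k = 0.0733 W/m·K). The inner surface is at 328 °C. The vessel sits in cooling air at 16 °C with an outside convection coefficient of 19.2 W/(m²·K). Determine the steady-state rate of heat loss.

Q ≈ 121 W

Spherical conduction: R = (1/r_in − 1/r_out)/(4πk) per layer; series-sum.
R_stainless steel shell = (1/0.25 − 1/0.2562)/(4π×14.5) = 5.312×10^-4 K/W
R_cellular glass = (1/0.2562 − 1/0.3262)/(4π×0.0405) = 1.646 K/W
R_ceramic-fibre blanket = (1/0.3262 − 1/0.4512)/(4π×0.0733) = 0.922 K/W
R_outer film = 1/(h·4πr_o²) = 1/(19.2×4π×0.4512²) = 0.02036 K/W
R_total = 2.589 K/W
Q = ΔT/R_total = 312/2.589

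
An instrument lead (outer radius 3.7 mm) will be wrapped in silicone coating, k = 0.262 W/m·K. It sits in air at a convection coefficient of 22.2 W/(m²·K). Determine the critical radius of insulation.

r_cr ≈ 11.8 mm

For a cylinder r_cr = k/h = 0.262/22.2
r_cr = 11.8 mm; since the bare radius (3.7 mm) is below r_cr, adding a thin layer of insulation will *increase* heat loss.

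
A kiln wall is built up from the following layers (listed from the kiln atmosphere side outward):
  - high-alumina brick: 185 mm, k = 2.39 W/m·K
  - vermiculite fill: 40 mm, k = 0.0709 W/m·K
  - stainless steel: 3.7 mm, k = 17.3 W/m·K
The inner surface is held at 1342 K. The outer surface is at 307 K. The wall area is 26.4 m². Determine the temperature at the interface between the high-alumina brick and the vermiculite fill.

Treating each layer as a thermal resistance in series:
R_high-alumina brick = L/(kA) = 0.185/(2.39×26.4) = 0.002932 K/W
R_vermiculite fill = L/(kA) = 0.04/(0.0709×26.4) = 0.02137 K/W
R_stainless steel = L/(kA) = 0.0037/(17.3×26.4) = 8.101×10^-6 K/W
R_total = 0.02431 K/W;  Q = ΔT/R_total = 1035/0.02431 = 42570 W
T_interface = T_inner − Q·ΣR(inner→interface) = 1342 − 42600×0.002932

T ≈ 1220 K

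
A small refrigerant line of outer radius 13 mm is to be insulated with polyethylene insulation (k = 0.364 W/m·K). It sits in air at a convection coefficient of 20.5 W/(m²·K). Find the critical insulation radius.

For a cylinder r_cr = k/h = 0.364/20.5
r_cr = 17.8 mm; since the bare radius (13 mm) is below r_cr, adding a thin layer of insulation will *increase* heat loss.

r_cr ≈ 17.8 mm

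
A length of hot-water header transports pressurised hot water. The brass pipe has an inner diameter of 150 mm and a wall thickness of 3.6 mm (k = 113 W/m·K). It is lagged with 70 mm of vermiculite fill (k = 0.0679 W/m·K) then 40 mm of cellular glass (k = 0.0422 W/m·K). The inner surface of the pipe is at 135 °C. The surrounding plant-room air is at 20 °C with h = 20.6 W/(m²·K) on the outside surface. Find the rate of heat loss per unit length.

Per-layer cylindrical resistances, series-summed:
R_brass pipe wall = ln(78.6/75)/(2π×113×1) = 6.603×10^-5 K/W
R_vermiculite fill = ln(148.6/78.6)/(2π×0.0679×1) = 1.493 K/W
R_cellular glass = ln(188.6/148.6)/(2π×0.0422×1) = 0.899 K/W
R_outer film = 1/(h_o·2πr_oL) = 1/(20.6×2π×0.1886×1) = 0.04096 K/W
R_total = 2.433 K/W
Q = ΔT/R_total = 115/2.433

q′ ≈ 47.3 W/m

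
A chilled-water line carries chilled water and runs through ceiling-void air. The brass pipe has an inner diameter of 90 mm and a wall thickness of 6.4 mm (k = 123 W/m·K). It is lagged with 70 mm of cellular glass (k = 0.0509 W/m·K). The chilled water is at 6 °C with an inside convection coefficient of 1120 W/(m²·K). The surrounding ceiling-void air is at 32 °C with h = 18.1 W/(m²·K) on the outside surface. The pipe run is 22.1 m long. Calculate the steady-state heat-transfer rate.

For a radial system each layer contributes R = ln(r_out/r_in)/(2πkL); films add R = 1/(hA).
R_inner film = 1/(h_i·2πr₁L) = 1/(1120×2π×0.045×22.1) = 1.429×10^-4 K/W
R_brass pipe wall = ln(51.4/45)/(2π×123×22.1) = 7.786×10^-6 K/W
R_cellular glass = ln(121.4/51.4)/(2π×0.0509×22.1) = 0.1216 K/W
R_outer film = 1/(h_o·2πr_oL) = 1/(18.1×2π×0.1214×22.1) = 0.003277 K/W
R_total = 0.125 K/W
Q = ΔT/R_total = 26/0.125

Q ≈ 208 W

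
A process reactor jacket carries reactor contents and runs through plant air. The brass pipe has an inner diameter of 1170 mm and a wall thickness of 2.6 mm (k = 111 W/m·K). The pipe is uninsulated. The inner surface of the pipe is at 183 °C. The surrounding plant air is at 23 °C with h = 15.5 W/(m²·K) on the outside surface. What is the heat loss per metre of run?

q′ ≈ 9150 W/m

Per-layer cylindrical resistances, series-summed:
R_brass pipe wall = ln(587.6/585)/(2π×111×1) = 6.358×10^-6 K/W
R_outer film = 1/(h_o·2πr_oL) = 1/(15.5×2π×0.5876×1) = 0.01747 K/W
R_total = 0.01748 K/W
Q = ΔT/R_total = 160/0.01748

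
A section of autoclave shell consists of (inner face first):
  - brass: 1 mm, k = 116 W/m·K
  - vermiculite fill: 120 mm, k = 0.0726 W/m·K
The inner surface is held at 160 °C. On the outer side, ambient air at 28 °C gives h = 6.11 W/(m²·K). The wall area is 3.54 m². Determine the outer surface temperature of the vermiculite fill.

T ≈ 39.9 °C

Treating each layer as a thermal resistance in series:
R_brass = L/(kA) = 0.001/(116×3.54) = 2.435×10^-6 K/W
R_vermiculite fill = L/(kA) = 0.12/(0.0726×3.54) = 0.4669 K/W
R_outer film = 1/(h_o·A) = 1/(6.11×3.54) = 0.04623 K/W
R_total = 0.5132 K/W;  Q = ΔT/R_total = 132/0.5132 = 257.2 W
T_interface = T_inner − Q·ΣR(inner→interface) = 160 − 257×0.4669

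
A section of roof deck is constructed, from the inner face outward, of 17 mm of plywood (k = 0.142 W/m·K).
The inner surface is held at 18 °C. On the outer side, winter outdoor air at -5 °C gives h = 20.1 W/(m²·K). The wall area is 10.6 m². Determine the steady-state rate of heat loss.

Q ≈ 1440 W

Series thermal resistances:
R_plywood = L/(kA) = 0.017/(0.142×10.6) = 0.01129 K/W
R_outer film = 1/(h_o·A) = 1/(20.1×10.6) = 0.004694 K/W
R_total = 0.01599 K/W
Q = ΔT / R_total = 23 / 0.01599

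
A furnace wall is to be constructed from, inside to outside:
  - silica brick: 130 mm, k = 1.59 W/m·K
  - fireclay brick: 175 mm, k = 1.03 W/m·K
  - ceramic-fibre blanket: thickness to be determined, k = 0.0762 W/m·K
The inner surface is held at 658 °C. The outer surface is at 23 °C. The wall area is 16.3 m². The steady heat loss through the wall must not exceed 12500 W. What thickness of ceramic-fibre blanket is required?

L ≈ 43.9 mm

Series thermal resistances:
R_silica brick = L/(kA) = 0.13/(1.59×16.3) = 0.005016 K/W
R_fireclay brick = L/(kA) = 0.175/(1.03×16.3) = 0.01042 K/W
Sum of the known resistances R_other = 0.01544 K/W
Required total resistance R_tot = ΔT/Q_allow = 635/12500 = 0.0508 K/W
R_ceramic-fibre blanket = R_tot − R_other = 0.03536 K/W
L = R·k·A = 0.03536×0.0762×16.3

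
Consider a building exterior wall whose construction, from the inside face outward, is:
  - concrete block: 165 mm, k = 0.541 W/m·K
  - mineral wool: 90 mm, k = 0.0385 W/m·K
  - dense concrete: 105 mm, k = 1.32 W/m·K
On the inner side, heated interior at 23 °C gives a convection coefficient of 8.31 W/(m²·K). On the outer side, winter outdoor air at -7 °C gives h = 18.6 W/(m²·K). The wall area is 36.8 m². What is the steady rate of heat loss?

Series thermal resistances:
R_inner film = 1/(h_i·A) = 1/(8.31×36.8) = 0.00327 K/W
R_concrete block = L/(kA) = 0.165/(0.541×36.8) = 0.008288 K/W
R_mineral wool = L/(kA) = 0.09/(0.0385×36.8) = 0.06352 K/W
R_dense concrete = L/(kA) = 0.105/(1.32×36.8) = 0.002162 K/W
R_outer film = 1/(h_o·A) = 1/(18.6×36.8) = 0.001461 K/W
R_total = 0.0787 K/W
Q = ΔT / R_total = 30 / 0.0787

Q ≈ 381 W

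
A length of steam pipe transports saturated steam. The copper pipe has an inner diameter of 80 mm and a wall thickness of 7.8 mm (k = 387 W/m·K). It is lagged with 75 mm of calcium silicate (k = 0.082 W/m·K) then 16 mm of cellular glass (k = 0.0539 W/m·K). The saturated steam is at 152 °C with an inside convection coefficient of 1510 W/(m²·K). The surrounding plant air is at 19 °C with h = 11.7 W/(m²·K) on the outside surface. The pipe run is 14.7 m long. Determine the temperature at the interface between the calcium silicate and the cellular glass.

T ≈ 45.7 °C

For a radial system each layer contributes R = ln(r_out/r_in)/(2πkL); films add R = 1/(hA).
R_inner film = 1/(h_i·2πr₁L) = 1/(1510×2π×0.04×14.7) = 1.793×10^-4 K/W
R_copper pipe wall = ln(47.8/40)/(2π×387×14.7) = 4.984×10^-6 K/W
R_calcium silicate = ln(122.8/47.8)/(2π×0.082×14.7) = 0.1246 K/W
R_cellular glass = ln(138.8/122.8)/(2π×0.0539×14.7) = 0.0246 K/W
R_outer film = 1/(h_o·2πr_oL) = 1/(11.7×2π×0.1388×14.7) = 0.006667 K/W
R_total = 0.156 K/W
Q = ΔT/R_total = 133/0.156
Q = 852 W
T_interface = T_inner − Q·ΣR(inner→interface) = 152 − 852×0.1248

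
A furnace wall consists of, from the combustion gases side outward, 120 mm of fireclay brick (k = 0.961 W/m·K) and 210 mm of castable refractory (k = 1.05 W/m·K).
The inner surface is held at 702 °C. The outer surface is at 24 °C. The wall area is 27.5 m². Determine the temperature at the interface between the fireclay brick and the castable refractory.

Series thermal resistances:
R_fireclay brick = L/(kA) = 0.12/(0.961×27.5) = 0.004541 K/W
R_castable refractory = L/(kA) = 0.21/(1.05×27.5) = 0.007273 K/W
R_total = 0.01181 K/W;  Q = ΔT/R_total = 678/0.01181 = 57390 W
T_interface = T_inner − Q·ΣR(inner→interface) = 702 − 57400×0.004541

T ≈ 441 °C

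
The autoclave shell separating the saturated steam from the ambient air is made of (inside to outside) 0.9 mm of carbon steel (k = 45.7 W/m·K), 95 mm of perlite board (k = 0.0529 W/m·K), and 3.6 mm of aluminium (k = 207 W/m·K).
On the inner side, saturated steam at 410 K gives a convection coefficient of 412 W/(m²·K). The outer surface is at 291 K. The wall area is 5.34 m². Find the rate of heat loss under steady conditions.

Using the resistance-network approach (series):
R_inner film = 1/(h_i·A) = 1/(412×5.34) = 4.545×10^-4 K/W
R_carbon steel = L/(kA) = 0.0009/(45.7×5.34) = 3.688×10^-6 K/W
R_perlite board = L/(kA) = 0.095/(0.0529×5.34) = 0.3363 K/W
R_aluminium = L/(kA) = 0.0036/(207×5.34) = 3.257×10^-6 K/W
R_total = 0.3368 K/W
Q = ΔT / R_total = 119 / 0.3368

Q ≈ 353 W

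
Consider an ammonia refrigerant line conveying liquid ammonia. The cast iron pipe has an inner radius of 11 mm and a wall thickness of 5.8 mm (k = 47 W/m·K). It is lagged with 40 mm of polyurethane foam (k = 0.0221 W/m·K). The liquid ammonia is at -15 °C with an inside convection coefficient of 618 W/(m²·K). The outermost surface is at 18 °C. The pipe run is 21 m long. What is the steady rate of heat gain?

Q ≈ 78.8 W

Treating each annulus and film as a series resistance:
R_inner film = 1/(h_i·2πr₁L) = 1/(618×2π×0.011×21) = 0.001115 K/W
R_cast iron pipe wall = ln(16.8/11)/(2π×47×21) = 6.829×10^-5 K/W
R_polyurethane foam = ln(56.8/16.8)/(2π×0.0221×21) = 0.4177 K/W
R_total = 0.4189 K/W
Q = ΔT/R_total = 33/0.4189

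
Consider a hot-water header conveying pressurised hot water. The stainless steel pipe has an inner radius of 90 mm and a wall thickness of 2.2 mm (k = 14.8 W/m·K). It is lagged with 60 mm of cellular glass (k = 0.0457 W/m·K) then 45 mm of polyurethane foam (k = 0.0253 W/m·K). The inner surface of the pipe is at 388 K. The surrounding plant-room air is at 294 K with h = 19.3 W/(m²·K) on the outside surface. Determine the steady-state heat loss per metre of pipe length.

q′ ≈ 27.5 W/m

Cylindrical conduction, so R = ln(r₂/r₁)/(2πkL) per layer, in series:
R_stainless steel pipe wall = ln(92.2/90)/(2π×14.8×1) = 2.597×10^-4 K/W
R_cellular glass = ln(152.2/92.2)/(2π×0.0457×1) = 1.746 K/W
R_polyurethane foam = ln(197.2/152.2)/(2π×0.0253×1) = 1.629 K/W
R_outer film = 1/(h_o·2πr_oL) = 1/(19.3×2π×0.1972×1) = 0.04182 K/W
R_total = 3.417 K/W
Q = ΔT/R_total = 94/3.417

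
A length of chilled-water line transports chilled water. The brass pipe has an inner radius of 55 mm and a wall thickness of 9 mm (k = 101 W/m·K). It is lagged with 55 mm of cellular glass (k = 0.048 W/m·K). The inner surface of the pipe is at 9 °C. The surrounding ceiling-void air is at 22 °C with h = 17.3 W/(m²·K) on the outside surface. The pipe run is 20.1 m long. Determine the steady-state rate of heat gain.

Treating each annulus and film as a series resistance:
R_brass pipe wall = ln(64/55)/(2π×101×20.1) = 1.188×10^-5 K/W
R_cellular glass = ln(119/64)/(2π×0.048×20.1) = 0.1023 K/W
R_outer film = 1/(h_o·2πr_oL) = 1/(17.3×2π×0.119×20.1) = 0.003846 K/W
R_total = 0.1062 K/W
Q = ΔT/R_total = 13/0.1062

Q ≈ 122 W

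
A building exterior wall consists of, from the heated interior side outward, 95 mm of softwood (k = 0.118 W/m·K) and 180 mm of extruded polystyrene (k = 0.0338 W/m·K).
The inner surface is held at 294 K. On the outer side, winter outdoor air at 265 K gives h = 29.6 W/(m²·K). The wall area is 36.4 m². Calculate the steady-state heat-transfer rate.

Thermal resistances in series:
R_softwood = L/(kA) = 0.095/(0.118×36.4) = 0.02212 K/W
R_extruded polystyrene = L/(kA) = 0.18/(0.0338×36.4) = 0.1463 K/W
R_outer film = 1/(h_o·A) = 1/(29.6×36.4) = 9.281×10^-4 K/W
R_total = 0.1693 K/W
Q = ΔT / R_total = 29 / 0.1693

Q ≈ 171 W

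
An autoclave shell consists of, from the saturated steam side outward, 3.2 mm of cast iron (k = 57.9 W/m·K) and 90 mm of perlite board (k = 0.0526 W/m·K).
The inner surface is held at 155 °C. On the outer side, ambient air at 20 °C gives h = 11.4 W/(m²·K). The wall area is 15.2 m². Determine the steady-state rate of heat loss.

Q ≈ 1140 W

Model the wall as resistances in series:
R_cast iron = L/(kA) = 0.0032/(57.9×15.2) = 3.636×10^-6 K/W
R_perlite board = L/(kA) = 0.09/(0.0526×15.2) = 0.1126 K/W
R_outer film = 1/(h_o·A) = 1/(11.4×15.2) = 0.005771 K/W
R_total = 0.1183 K/W
Q = ΔT / R_total = 135 / 0.1183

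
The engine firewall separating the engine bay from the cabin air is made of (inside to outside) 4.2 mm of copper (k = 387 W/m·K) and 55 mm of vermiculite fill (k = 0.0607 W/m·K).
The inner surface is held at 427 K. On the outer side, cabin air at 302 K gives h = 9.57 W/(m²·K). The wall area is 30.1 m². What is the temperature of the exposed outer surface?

Model the wall as resistances in series:
R_copper = L/(kA) = 0.0042/(387×30.1) = 3.606×10^-7 K/W
R_vermiculite fill = L/(kA) = 0.055/(0.0607×30.1) = 0.0301 K/W
R_outer film = 1/(h_o·A) = 1/(9.57×30.1) = 0.003472 K/W
R_total = 0.03357 K/W;  Q = ΔT/R_total = 125/0.03357 = 3723 W
T_interface = T_inner − Q·ΣR(inner→interface) = 427 − 3720×0.0301

T ≈ 315 K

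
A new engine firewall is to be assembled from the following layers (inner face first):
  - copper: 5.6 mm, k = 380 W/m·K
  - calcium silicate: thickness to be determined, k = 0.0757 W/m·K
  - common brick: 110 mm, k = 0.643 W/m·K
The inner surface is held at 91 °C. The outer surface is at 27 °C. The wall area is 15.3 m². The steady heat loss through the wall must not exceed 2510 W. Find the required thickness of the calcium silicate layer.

Thermal resistances in series:
R_copper = L/(kA) = 0.0056/(380×15.3) = 9.632×10^-7 K/W
R_common brick = L/(kA) = 0.11/(0.643×15.3) = 0.01118 K/W
Sum of the known resistances R_other = 0.01118 K/W
Required total resistance R_tot = ΔT/Q_allow = 64/2510 = 0.0255 K/W
R_calcium silicate = R_tot − R_other = 0.01432 K/W
L = R·k·A = 0.01432×0.0757×15.3

L ≈ 16.6 mm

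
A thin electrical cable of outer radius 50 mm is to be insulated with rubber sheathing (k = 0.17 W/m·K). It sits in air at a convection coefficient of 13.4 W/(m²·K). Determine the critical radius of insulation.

r_cr ≈ 12.7 mm

For a cylinder r_cr = k/h = 0.17/13.4
r_cr = 12.7 mm; since the bare radius (50 mm) is above r_cr, any added insulation will reduce heat loss.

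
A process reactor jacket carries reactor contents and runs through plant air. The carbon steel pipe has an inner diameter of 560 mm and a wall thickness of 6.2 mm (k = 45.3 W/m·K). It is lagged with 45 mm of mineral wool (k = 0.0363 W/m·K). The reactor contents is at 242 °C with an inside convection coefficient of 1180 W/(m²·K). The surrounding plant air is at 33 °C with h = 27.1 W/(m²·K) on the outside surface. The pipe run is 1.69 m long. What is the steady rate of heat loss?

For a radial system each layer contributes R = ln(r_out/r_in)/(2πkL); films add R = 1/(hA).
R_inner film = 1/(h_i·2πr₁L) = 1/(1180×2π×0.28×1.69) = 2.85×10^-4 K/W
R_carbon steel pipe wall = ln(286.2/280)/(2π×45.3×1.69) = 4.553×10^-5 K/W
R_mineral wool = ln(331.2/286.2)/(2π×0.0363×1.69) = 0.3789 K/W
R_outer film = 1/(h_o·2πr_oL) = 1/(27.1×2π×0.3312×1.69) = 0.01049 K/W
R_total = 0.3897 K/W
Q = ΔT/R_total = 209/0.3897

Q ≈ 536 W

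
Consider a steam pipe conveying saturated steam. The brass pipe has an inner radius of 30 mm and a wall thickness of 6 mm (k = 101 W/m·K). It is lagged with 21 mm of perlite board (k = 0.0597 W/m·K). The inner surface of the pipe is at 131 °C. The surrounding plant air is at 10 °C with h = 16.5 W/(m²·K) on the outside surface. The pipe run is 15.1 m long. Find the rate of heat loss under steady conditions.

Per-layer cylindrical resistances, series-summed:
R_brass pipe wall = ln(36/30)/(2π×101×15.1) = 1.903×10^-5 K/W
R_perlite board = ln(57/36)/(2π×0.0597×15.1) = 0.08113 K/W
R_outer film = 1/(h_o·2πr_oL) = 1/(16.5×2π×0.057×15.1) = 0.01121 K/W
R_total = 0.09236 K/W
Q = ΔT/R_total = 121/0.09236

Q ≈ 1310 W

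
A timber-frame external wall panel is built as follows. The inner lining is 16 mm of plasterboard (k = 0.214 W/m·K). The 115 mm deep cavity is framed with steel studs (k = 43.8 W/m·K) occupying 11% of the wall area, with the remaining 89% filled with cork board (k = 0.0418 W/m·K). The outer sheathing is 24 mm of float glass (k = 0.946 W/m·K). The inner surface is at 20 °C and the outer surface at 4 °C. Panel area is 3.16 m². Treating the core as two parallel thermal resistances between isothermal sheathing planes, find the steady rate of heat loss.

Sheathing layers in series; stud and cavity paths in parallel between them.
R_inner = 0.016/(0.214×3.16) = 0.02366 K/W
R_stud  = 0.115/(43.8×0.11×3.16) = 0.007553 K/W
R_cav   = 0.115/(0.0418×0.89×3.16) = 0.9782 K/W
1/R_core = 1/R_stud + 1/R_cav → R_core = 0.007496 K/W
R_outer = 0.024/(0.946×3.16) = 0.008028 K/W
R_total = 0.03918 K/W
Q = ΔT/R_total = 16/0.03918

Q ≈ 408 W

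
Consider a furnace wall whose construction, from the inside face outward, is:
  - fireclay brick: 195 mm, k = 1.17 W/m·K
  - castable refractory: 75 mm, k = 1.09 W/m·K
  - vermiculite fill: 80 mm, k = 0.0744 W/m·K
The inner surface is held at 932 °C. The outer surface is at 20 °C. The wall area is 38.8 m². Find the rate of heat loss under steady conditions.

Thermal resistances in series:
R_fireclay brick = L/(kA) = 0.195/(1.17×38.8) = 0.004296 K/W
R_castable refractory = L/(kA) = 0.075/(1.09×38.8) = 0.001773 K/W
R_vermiculite fill = L/(kA) = 0.08/(0.0744×38.8) = 0.02771 K/W
R_total = 0.03378 K/W
Q = ΔT / R_total = 912 / 0.03378

Q ≈ 27000 W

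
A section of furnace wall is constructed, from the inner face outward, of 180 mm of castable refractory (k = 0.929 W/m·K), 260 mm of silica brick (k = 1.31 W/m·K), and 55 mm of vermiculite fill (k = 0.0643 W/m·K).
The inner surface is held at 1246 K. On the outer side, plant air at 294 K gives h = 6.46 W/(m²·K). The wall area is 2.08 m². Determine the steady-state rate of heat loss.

Series thermal resistances:
R_castable refractory = L/(kA) = 0.18/(0.929×2.08) = 0.09315 K/W
R_silica brick = L/(kA) = 0.26/(1.31×2.08) = 0.09542 K/W
R_vermiculite fill = L/(kA) = 0.055/(0.0643×2.08) = 0.4112 K/W
R_outer film = 1/(h_o·A) = 1/(6.46×2.08) = 0.07442 K/W
R_total = 0.6742 K/W
Q = ΔT / R_total = 952 / 0.6742

Q ≈ 1410 W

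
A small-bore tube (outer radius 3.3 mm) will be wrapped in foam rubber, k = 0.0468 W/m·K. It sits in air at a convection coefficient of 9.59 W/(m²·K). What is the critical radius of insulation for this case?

For a cylinder r_cr = k/h = 0.0468/9.59
r_cr = 4.88 mm; since the bare radius (3.3 mm) is below r_cr, adding a thin layer of insulation will *increase* heat loss.

r_cr ≈ 4.88 mm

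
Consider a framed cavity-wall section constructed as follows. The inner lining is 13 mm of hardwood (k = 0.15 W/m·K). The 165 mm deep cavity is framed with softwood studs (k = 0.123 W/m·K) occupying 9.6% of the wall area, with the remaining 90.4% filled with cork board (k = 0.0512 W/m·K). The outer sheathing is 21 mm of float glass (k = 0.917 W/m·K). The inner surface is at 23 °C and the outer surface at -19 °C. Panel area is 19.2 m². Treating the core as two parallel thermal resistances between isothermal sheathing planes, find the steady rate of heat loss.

Q ≈ 273 W

Sheathing layers in series; stud and cavity paths in parallel between them.
R_inner = 0.013/(0.15×19.2) = 0.004514 K/W
R_stud  = 0.165/(0.123×0.096×19.2) = 0.7278 K/W
R_cav   = 0.165/(0.0512×0.904×19.2) = 0.1857 K/W
1/R_core = 1/R_stud + 1/R_cav → R_core = 0.1479 K/W
R_outer = 0.021/(0.917×19.2) = 0.001193 K/W
R_total = 0.1536 K/W
Q = ΔT/R_total = 42/0.1536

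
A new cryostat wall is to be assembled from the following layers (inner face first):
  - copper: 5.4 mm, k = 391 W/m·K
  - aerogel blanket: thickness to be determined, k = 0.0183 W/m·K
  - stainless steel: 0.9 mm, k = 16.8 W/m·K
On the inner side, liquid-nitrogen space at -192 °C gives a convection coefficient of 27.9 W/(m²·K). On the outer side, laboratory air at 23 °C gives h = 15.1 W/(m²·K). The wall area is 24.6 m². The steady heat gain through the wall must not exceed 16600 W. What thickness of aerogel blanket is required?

L ≈ 3.96 mm

Thermal resistances in series:
R_inner film = 1/(h_i·A) = 1/(27.9×24.6) = 0.001457 K/W
R_copper = L/(kA) = 0.0054/(391×24.6) = 5.614×10^-7 K/W
R_stainless steel = L/(kA) = 0.0009/(16.8×24.6) = 2.178×10^-6 K/W
R_outer film = 1/(h_o·A) = 1/(15.1×24.6) = 0.002692 K/W
Sum of the known resistances R_other = 0.004152 K/W
Required total resistance R_tot = ΔT/Q_allow = 215/16600 = 0.01295 K/W
R_aerogel blanket = R_tot − R_other = 0.0088 K/W
L = R·k·A = 0.0088×0.0183×24.6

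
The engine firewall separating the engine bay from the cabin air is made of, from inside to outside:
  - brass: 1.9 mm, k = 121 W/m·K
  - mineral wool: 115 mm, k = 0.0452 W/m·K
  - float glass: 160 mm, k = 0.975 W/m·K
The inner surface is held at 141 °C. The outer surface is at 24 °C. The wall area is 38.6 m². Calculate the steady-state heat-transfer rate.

Q ≈ 1670 W

Series thermal resistances:
R_brass = L/(kA) = 0.0019/(121×38.6) = 4.068×10^-7 K/W
R_mineral wool = L/(kA) = 0.115/(0.0452×38.6) = 0.06591 K/W
R_float glass = L/(kA) = 0.16/(0.975×38.6) = 0.004251 K/W
R_total = 0.07016 K/W
Q = ΔT / R_total = 117 / 0.07016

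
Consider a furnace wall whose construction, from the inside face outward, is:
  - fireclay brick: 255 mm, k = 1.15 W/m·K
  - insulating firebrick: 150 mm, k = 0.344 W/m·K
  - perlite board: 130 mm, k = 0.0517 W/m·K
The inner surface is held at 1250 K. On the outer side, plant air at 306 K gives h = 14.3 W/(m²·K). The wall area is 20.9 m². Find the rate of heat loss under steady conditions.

Series thermal resistances:
R_fireclay brick = L/(kA) = 0.255/(1.15×20.9) = 0.01061 K/W
R_insulating firebrick = L/(kA) = 0.15/(0.344×20.9) = 0.02086 K/W
R_perlite board = L/(kA) = 0.13/(0.0517×20.9) = 0.1203 K/W
R_outer film = 1/(h_o·A) = 1/(14.3×20.9) = 0.003346 K/W
R_total = 0.1551 K/W
Q = ΔT / R_total = 944 / 0.1551

Q ≈ 6090 W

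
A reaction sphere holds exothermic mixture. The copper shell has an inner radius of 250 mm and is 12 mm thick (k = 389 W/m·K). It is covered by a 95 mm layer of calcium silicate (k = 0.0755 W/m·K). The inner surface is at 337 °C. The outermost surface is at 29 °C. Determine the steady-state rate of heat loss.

Q ≈ 288 W

Radial (spherical) resistances in series:
R_copper shell = (1/0.25 − 1/0.262)/(4π×389) = 3.748×10^-5 K/W
R_calcium silicate = (1/0.262 − 1/0.357)/(4π×0.0755) = 1.071 K/W
R_total = 1.071 K/W
Q = ΔT/R_total = 308/1.071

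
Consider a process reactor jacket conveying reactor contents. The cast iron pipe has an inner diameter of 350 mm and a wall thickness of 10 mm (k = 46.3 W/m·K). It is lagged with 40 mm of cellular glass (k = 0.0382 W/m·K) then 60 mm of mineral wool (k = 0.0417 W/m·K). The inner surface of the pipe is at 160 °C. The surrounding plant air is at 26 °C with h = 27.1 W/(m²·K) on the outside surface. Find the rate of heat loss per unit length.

q′ ≈ 77.1 W/m

Cylindrical conduction, so R = ln(r₂/r₁)/(2πkL) per layer, in series:
R_cast iron pipe wall = ln(185/175)/(2π×46.3×1) = 1.91×10^-4 K/W
R_cellular glass = ln(225/185)/(2π×0.0382×1) = 0.8155 K/W
R_mineral wool = ln(285/225)/(2π×0.0417×1) = 0.9022 K/W
R_outer film = 1/(h_o·2πr_oL) = 1/(27.1×2π×0.285×1) = 0.02061 K/W
R_total = 1.739 K/W
Q = ΔT/R_total = 134/1.739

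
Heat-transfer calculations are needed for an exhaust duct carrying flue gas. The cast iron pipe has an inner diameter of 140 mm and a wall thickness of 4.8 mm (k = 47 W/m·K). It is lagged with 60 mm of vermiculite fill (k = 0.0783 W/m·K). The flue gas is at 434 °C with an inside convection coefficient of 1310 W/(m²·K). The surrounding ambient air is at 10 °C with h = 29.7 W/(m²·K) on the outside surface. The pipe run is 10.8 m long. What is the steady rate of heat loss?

Q ≈ 3700 W

Radial resistances (cylindrical: R_cond = ln(r_o/r_i)/(2πkL), R_conv = 1/(h·2πrL)):
R_inner film = 1/(h_i·2πr₁L) = 1/(1310×2π×0.07×10.8) = 1.607×10^-4 K/W
R_cast iron pipe wall = ln(74.8/70)/(2π×47×10.8) = 2.08×10^-5 K/W
R_vermiculite fill = ln(134.8/74.8)/(2π×0.0783×10.8) = 0.1108 K/W
R_outer film = 1/(h_o·2πr_oL) = 1/(29.7×2π×0.1348×10.8) = 0.003681 K/W
R_total = 0.1147 K/W
Q = ΔT/R_total = 424/0.1147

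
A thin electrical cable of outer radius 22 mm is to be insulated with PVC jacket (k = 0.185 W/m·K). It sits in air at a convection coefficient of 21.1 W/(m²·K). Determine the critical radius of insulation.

For a cylinder r_cr = k/h = 0.185/21.1
r_cr = 8.77 mm; since the bare radius (22 mm) is above r_cr, any added insulation will reduce heat loss.

r_cr ≈ 8.77 mm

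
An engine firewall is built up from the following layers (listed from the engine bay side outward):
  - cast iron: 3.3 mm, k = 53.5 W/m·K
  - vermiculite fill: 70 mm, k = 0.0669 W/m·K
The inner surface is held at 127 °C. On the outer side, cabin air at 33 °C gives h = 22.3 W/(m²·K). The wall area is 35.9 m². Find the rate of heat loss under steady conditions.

Q ≈ 3090 W

Thermal resistances in series:
R_cast iron = L/(kA) = 0.0033/(53.5×35.9) = 1.718×10^-6 K/W
R_vermiculite fill = L/(kA) = 0.07/(0.0669×35.9) = 0.02915 K/W
R_outer film = 1/(h_o·A) = 1/(22.3×35.9) = 0.001249 K/W
R_total = 0.0304 K/W
Q = ΔT / R_total = 94 / 0.0304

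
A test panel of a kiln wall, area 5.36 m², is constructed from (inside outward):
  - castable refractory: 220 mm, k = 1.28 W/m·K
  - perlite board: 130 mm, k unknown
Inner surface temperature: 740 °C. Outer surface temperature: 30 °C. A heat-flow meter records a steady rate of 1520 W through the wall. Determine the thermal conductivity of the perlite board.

k ≈ 0.0558 W/(m·K)

Treating each layer as a thermal resistance in series:
R_castable refractory = L/(kA) = 0.22/(1.28×5.36) = 0.03207 K/W
Sum of known resistances R_other = 0.03207 K/W
Total R = ΔT/Q = 710/1520 = 0.4671 K/W
R_perlite board = R_total − R_other = 0.435 K/W
k = L/(R·A) = 0.13/(0.435×5.36)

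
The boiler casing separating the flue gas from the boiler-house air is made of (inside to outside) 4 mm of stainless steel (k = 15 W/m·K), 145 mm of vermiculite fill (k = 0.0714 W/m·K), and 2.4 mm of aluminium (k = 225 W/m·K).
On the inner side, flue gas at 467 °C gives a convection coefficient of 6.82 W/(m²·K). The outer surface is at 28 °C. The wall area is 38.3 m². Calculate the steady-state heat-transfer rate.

Q ≈ 7720 W

Thermal resistances in series:
R_inner film = 1/(h_i·A) = 1/(6.82×38.3) = 0.003828 K/W
R_stainless steel = L/(kA) = 0.004/(15×38.3) = 6.963×10^-6 K/W
R_vermiculite fill = L/(kA) = 0.145/(0.0714×38.3) = 0.05302 K/W
R_aluminium = L/(kA) = 0.0024/(225×38.3) = 2.785×10^-7 K/W
R_total = 0.05686 K/W
Q = ΔT / R_total = 439 / 0.05686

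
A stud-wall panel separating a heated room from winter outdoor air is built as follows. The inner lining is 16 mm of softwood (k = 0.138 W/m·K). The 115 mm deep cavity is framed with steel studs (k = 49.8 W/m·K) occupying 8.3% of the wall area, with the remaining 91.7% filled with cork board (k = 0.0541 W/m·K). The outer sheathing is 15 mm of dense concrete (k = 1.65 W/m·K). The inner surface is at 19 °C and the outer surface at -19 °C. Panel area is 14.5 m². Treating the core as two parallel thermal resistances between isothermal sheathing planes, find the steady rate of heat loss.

Q ≈ 3610 W

Sheathing layers in series; stud and cavity paths in parallel between them.
R_inner = 0.016/(0.138×14.5) = 0.007996 K/W
R_stud  = 0.115/(49.8×0.083×14.5) = 0.001919 K/W
R_cav   = 0.115/(0.0541×0.917×14.5) = 0.1599 K/W
1/R_core = 1/R_stud + 1/R_cav → R_core = 0.001896 K/W
R_outer = 0.015/(1.65×14.5) = 6.27×10^-4 K/W
R_total = 0.01052 K/W
Q = ΔT/R_total = 38/0.01052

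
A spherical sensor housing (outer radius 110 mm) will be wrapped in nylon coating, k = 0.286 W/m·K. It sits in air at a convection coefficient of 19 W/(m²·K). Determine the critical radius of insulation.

For a sphere r_cr = 2k/h = 2×0.286/19
r_cr = 30.1 mm; since the bare radius (110 mm) is above r_cr, any added insulation will reduce heat loss.

r_cr ≈ 30.1 mm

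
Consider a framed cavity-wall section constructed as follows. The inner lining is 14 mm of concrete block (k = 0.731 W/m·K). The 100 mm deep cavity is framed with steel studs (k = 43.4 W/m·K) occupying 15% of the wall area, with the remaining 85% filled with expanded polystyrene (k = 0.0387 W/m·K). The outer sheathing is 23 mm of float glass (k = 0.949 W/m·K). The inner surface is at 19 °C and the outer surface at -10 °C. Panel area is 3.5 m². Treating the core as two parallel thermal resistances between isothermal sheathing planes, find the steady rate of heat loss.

Sheathing layers in series; stud and cavity paths in parallel between them.
R_inner = 0.014/(0.731×3.5) = 0.005472 K/W
R_stud  = 0.1/(43.4×0.15×3.5) = 0.004389 K/W
R_cav   = 0.1/(0.0387×0.85×3.5) = 0.8686 K/W
1/R_core = 1/R_stud + 1/R_cav → R_core = 0.004367 K/W
R_outer = 0.023/(0.949×3.5) = 0.006925 K/W
R_total = 0.01676 K/W
Q = ΔT/R_total = 29/0.01676

Q ≈ 1730 W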